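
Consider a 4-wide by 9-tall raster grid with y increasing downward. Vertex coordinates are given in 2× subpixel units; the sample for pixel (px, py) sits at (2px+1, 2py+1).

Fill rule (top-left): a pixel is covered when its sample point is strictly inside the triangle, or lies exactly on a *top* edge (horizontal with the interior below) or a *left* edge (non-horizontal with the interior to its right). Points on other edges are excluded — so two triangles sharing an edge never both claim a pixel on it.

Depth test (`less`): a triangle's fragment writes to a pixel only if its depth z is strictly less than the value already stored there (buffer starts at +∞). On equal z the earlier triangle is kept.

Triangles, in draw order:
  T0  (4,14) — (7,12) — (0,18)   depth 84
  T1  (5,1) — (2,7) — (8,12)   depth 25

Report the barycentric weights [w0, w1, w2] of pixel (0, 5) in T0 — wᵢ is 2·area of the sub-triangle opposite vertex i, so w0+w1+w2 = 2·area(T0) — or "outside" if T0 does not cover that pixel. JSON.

T0:
  2·area = 4
  edge (4, 14)→(7, 12): d=(3,-2) top-left  bias=+0
  edge (7, 12)→(0, 18): d=(-7,6) right/bottom  bias=-1
  edge (0, 18)→(4, 14): d=(4,-4) top-left  bias=+0
    (3,5)@(7, 11): e=[-3,7,0] → .  [on edge]
    (2,6)@(5, 13): e=[-1,5,0] → .  [on edge]
    (1,7)@(3, 15): e=[1,3,0] → X  [on edge]
    (2,7)@(5, 15): e=[5,-9,8] → .
    (0,8)@(1, 17): e=[3,1,0] → X  [on edge]
    (1,8)@(3, 17): e=[7,-11,8] → .
  covered (2 px):
    . . . .
    . . . .
    . . . .
    . . . .
    . . . .
    . . . .
    . . . .
    . X . .
    X . . .
T1:
  2·area = 51  (B↔C swapped to make it positive)
  edge (5, 1)→(8, 12): d=(3,11) right/bottom  bias=-1
  edge (8, 12)→(2, 7): d=(-6,-5) top-left  bias=+0
  edge (2, 7)→(5, 1): d=(3,-6) top-left  bias=+0
    (2,0)@(5, 1): e=[0,51,0] → .  [on edge]
    (2,1)@(5, 3): e=[6,39,6] → X
    (3,1)@(7, 3): e=[-16,49,18] → .
    (1,2)@(3, 5): e=[34,17,0] → X  [on edge]
    (3,2)@(7, 5): e=[-10,37,24] → .
    (1,3)@(3, 7): e=[40,5,6] → X
    (3,3)@(7, 7): e=[-4,25,30] → .
    (0,4)@(1, 9): e=[68,-17,0] → .  [on edge]
    (1,4)@(3, 9): e=[46,-7,12] → .
    (2,4)@(5, 9): e=[24,3,24] → X
    (3,4)@(7, 9): e=[2,13,36] → X
    (2,5)@(5, 11): e=[30,-9,30] → .
  covered (8 px):
    . . . .
    . . X .
    . X X .
    . X X .
    . . X X
    . . . X
    . . . .
    . . . .
    . . . .

Final: "outside"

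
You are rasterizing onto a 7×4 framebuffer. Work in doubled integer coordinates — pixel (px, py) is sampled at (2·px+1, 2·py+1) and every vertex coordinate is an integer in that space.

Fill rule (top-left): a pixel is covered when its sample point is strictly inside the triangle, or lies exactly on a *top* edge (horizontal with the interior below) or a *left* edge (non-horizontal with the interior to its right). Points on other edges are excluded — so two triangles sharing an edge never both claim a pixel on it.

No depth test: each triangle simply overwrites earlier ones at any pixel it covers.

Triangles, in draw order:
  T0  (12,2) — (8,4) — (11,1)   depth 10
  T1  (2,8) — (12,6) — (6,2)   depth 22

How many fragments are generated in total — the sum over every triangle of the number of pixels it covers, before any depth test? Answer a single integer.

T0:
  2·area = 6
  edge (12, 2)→(8, 4): d=(-4,2) right/bottom  bias=-1
  edge (8, 4)→(11, 1): d=(3,-3) top-left  bias=+0
  edge (11, 1)→(12, 2): d=(1,1) right/bottom  bias=-1
    (5,0)@(11, 1): e=[6,0,0] → .  [on edge]
    (4,1)@(9, 3): e=[2,0,4] → X  [on edge]
    (5,1)@(11, 3): e=[-2,6,2] → .
    (6,1)@(13, 3): e=[-6,12,0] → .  [on edge]
    (3,2)@(7, 5): e=[-2,0,8] → .  [on edge]
    (4,2)@(9, 5): e=[-6,6,6] → .
    (2,3)@(5, 7): e=[-6,0,12] → .  [on edge]
  covered (1 px):
    . . . . . . .
    . . . . X . .
    . . . . . . .
    . . . . . . .
T1:
  2·area = 52  (B↔C swapped to make it positive)
  edge (2, 8)→(6, 2): d=(4,-6) top-left  bias=+0
  edge (6, 2)→(12, 6): d=(6,4) right/bottom  bias=-1
  edge (12, 6)→(2, 8): d=(-10,2) right/bottom  bias=-1
    (3,1)@(7, 3): e=[10,2,40] → X
    (4,1)@(9, 3): e=[22,-6,36] → .
    (2,2)@(5, 5): e=[6,22,24] → X
    (4,2)@(9, 5): e=[30,6,16] → X
    (5,2)@(11, 5): e=[42,-2,12] → .
    (1,3)@(3, 7): e=[2,42,8] → X
    (3,3)@(7, 7): e=[26,26,0] → .  [on edge]
    (4,3)@(9, 7): e=[38,18,-4] → .
  covered (6 px):
    . . . . . . .
    . . . X . . .
    . . X X X . .
    . X X . . . .

Final: 7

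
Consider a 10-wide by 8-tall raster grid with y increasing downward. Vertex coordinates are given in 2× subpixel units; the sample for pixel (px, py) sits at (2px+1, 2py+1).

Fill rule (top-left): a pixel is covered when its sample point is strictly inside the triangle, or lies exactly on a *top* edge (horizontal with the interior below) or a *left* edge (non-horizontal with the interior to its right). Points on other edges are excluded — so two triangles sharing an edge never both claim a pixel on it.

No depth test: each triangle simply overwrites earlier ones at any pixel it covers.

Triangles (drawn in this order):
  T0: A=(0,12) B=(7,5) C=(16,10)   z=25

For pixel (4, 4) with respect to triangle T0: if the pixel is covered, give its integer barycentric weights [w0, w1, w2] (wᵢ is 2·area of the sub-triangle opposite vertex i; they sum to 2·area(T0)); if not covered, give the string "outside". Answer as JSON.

T0:
  2·area = 98
  edge (0, 12)→(7, 5): d=(7,-7) top-left  bias=+0
  edge (7, 5)→(16, 10): d=(9,5) right/bottom  bias=-1
  edge (16, 10)→(0, 12): d=(-16,2) right/bottom  bias=-1
    (5,0)@(11, 1): e=[0,-56,154] → ·  [on edge]
    (4,1)@(9, 3): e=[0,-28,126] → ·  [on edge]
    (3,2)@(7, 5): e=[0,0,98] → ·  [on edge]
    (2,3)@(5, 7): e=[0,28,70] → #  [on edge]
    (3,3)@(7, 7): e=[14,18,66] → #
    (4,3)@(9, 7): e=[28,8,62] → #
    (5,3)@(11, 7): e=[42,-2,58] → ·
    (1,4)@(3, 9): e=[0,56,42] → #  [on edge]
    (5,4)@(11, 9): e=[56,16,26] → #
    (6,4)@(13, 9): e=[70,6,22] → #
    (7,4)@(15, 9): e=[84,-4,18] → ·
    (0,5)@(1, 11): e=[0,84,14] → #  [on edge]
  covered (13 px):
    · · · · · · · · · ·
    · · · · · · · · · ·
    · · · · · · · · · ·
    · · # # # · · · · ·
    · # # # # # # · · ·
    # # # # · · · · · ·
    · · · · · · · · · ·
    · · · · · · · · · ·

Answer: [26,30,42]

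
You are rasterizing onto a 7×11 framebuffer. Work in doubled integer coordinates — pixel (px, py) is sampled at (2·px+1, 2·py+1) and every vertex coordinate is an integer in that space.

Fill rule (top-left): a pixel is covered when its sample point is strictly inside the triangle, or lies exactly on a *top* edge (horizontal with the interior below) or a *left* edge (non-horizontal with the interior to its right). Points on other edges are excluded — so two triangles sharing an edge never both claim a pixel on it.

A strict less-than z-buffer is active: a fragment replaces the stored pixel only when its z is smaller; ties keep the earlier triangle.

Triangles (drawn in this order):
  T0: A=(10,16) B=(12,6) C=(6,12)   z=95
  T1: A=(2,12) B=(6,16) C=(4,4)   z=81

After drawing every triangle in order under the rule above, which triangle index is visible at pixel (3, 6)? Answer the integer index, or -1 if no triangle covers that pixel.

T0:
  2·area = 48  (B↔C swapped to make it positive)
  edge (10, 16)→(6, 12): d=(-4,-4) top-left  bias=+0
  edge (6, 12)→(12, 6): d=(6,-6) top-left  bias=+0
  edge (12, 6)→(10, 16): d=(-2,10) right/bottom  bias=-1
    (6,0)@(13, 1): e=[72,-24,0] → ·  [on edge]
    (6,2)@(13, 5): e=[56,0,-8] → ·  [on edge]
    (0,3)@(1, 7): e=[0,-60,108] → ·  [on edge]
    (5,3)@(11, 7): e=[40,0,8] → #  [on edge]
    (6,3)@(13, 7): e=[48,12,-12] → ·
    (1,4)@(3, 9): e=[0,-36,84] → ·  [on edge]
    (4,4)@(9, 9): e=[24,0,24] → #  [on edge]
    (6,4)@(13, 9): e=[40,24,-16] → ·
    (2,5)@(5, 11): e=[0,-12,60] → ·  [on edge]
    (3,5)@(7, 11): e=[8,0,40] → #  [on edge]
    (5,5)@(11, 11): e=[24,24,0] → ·  [on edge]
    (2,6)@(5, 13): e=[-8,0,56] → ·  [on edge]
    (3,6)@(7, 13): e=[0,12,36] → #  [on edge]
    (1,7)@(3, 15): e=[-24,0,72] → ·  [on edge]
    (4,7)@(9, 15): e=[0,36,12] → #  [on edge]
    (0,8)@(1, 17): e=[-40,0,88] → ·  [on edge]
    (5,8)@(11, 17): e=[0,60,-12] → ·  [on edge]
    (6,9)@(13, 19): e=[0,84,-36] → ·  [on edge]
    (4,10)@(9, 21): e=[-24,72,0] → ·  [on edge]
  covered (8 px):
    · · · · · · ·
    · · · · · · ·
    · · · · · · ·
    · · · · · # ·
    · · · · # # ·
    · · · # # · ·
    · · · # # · ·
    · · · · # · ·
    · · · · · · ·
    · · · · · · ·
    · · · · · · ·
T1:
  2·area = 40  (B↔C swapped to make it positive)
  edge (2, 12)→(4, 4): d=(2,-8) top-left  bias=+0
  edge (4, 4)→(6, 16): d=(2,12) right/bottom  bias=-1
  edge (6, 16)→(2, 12): d=(-4,-4) top-left  bias=+0
    (1,4)@(3, 9): e=[2,22,16] → #
    (2,4)@(5, 9): e=[18,-2,24] → ·
    (0,5)@(1, 11): e=[-10,50,0] → ·  [on edge]
    (1,5)@(3, 11): e=[6,26,8] → #
    (2,5)@(5, 11): e=[22,2,16] → #
    (3,5)@(7, 11): e=[38,-22,24] → ·
    (1,6)@(3, 13): e=[10,30,0] → #  [on edge]
    (3,6)@(7, 13): e=[42,-18,16] → ·
    (1,7)@(3, 15): e=[14,34,-8] → ·
    (2,7)@(5, 15): e=[30,10,0] → #  [on edge]
    (3,7)@(7, 15): e=[46,-14,8] → ·
    (2,8)@(5, 17): e=[34,14,-8] → ·
    (3,8)@(7, 17): e=[50,-10,0] → ·  [on edge]
    (4,9)@(9, 19): e=[70,-30,0] → ·  [on edge]
    (5,10)@(11, 21): e=[90,-50,0] → ·  [on edge]
  covered (6 px):
    · · · · · · ·
    · · · · · · ·
    · · · · · · ·
    · · · · · · ·
    · # · · · · ·
    · # # · · · ·
    · # # · · · ·
    · · # · · · ·
    · · · · · · ·
    · · · · · · ·
    · · · · · · ·

Z-buffer (winner per pixel, '.' = empty):
  . . . . . . .
  . . . . . . .
  . . . . . . .
  . . . . . 0 .
  . 1 . . 0 0 .
  . 1 1 0 0 . .
  . 1 1 0 0 . .
  . . 1 . 0 . .
  . . . . . . .
  . . . . . . .
  . . . . . . .

Answer: 0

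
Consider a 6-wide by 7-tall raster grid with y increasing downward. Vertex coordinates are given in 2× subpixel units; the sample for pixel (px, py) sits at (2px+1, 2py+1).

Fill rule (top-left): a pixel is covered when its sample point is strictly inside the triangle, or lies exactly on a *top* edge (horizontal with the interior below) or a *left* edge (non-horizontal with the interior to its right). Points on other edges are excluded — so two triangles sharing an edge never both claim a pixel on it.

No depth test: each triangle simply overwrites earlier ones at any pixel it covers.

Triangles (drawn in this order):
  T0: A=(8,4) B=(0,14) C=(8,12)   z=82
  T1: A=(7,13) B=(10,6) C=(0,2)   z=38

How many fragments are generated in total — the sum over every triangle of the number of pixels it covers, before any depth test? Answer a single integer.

T0:
  2·area = 64  (B↔C swapped to make it positive)
  edge (8, 4)→(8, 12): d=(0,8) right/bottom  bias=-1
  edge (8, 12)→(0, 14): d=(-8,2) right/bottom  bias=-1
  edge (0, 14)→(8, 4): d=(8,-10) top-left  bias=+0
    (3,3)@(7, 7): e=[8,42,14] → #
    (4,3)@(9, 7): e=[-8,38,34] → ·
    (2,4)@(5, 9): e=[24,30,10] → #
    (4,4)@(9, 9): e=[-8,22,50] → ·
    (1,5)@(3, 11): e=[40,18,6] → #
    (4,5)@(9, 11): e=[-8,6,66] → ·
    (0,6)@(1, 13): e=[56,6,2] → #
    (2,6)@(5, 13): e=[24,-2,42] → ·
    (3,6)@(7, 13): e=[8,-6,62] → ·
  covered (8 px):
    · · · · · ·
    · · · · · ·
    · · · · · ·
    · · · # · ·
    · · # # · ·
    · # # # · ·
    # # · · · ·
T1:
  2·area = 82  (B↔C swapped to make it positive)
  edge (7, 13)→(0, 2): d=(-7,-11) top-left  bias=+0
  edge (0, 2)→(10, 6): d=(10,4) right/bottom  bias=-1
  edge (10, 6)→(7, 13): d=(-3,7) right/bottom  bias=-1
    (0,1)@(1, 3): e=[4,6,72] → #
    (1,1)@(3, 3): e=[26,-2,58] → ·
    (0,2)@(1, 5): e=[-10,26,66] → ·
    (1,2)@(3, 5): e=[12,18,52] → #
    (2,2)@(5, 5): e=[34,10,38] → #
    (3,2)@(7, 5): e=[56,2,24] → #
    (4,2)@(9, 5): e=[78,-6,10] → ·
    (1,3)@(3, 7): e=[-2,38,46] → ·
    (2,3)@(5, 7): e=[20,30,32] → #
    (4,3)@(9, 7): e=[64,14,4] → #
    (5,3)@(11, 7): e=[86,6,-10] → ·
    (2,4)@(5, 9): e=[6,50,26] → #
    (3,6)@(7, 13): e=[0,82,0] → ·  [on edge]
  covered (10 px):
    · · · · · ·
    # · · · · ·
    · # # # · ·
    · · # # # ·
    · · # # · ·
    · · · # · ·
    · · · · · ·

Final: 18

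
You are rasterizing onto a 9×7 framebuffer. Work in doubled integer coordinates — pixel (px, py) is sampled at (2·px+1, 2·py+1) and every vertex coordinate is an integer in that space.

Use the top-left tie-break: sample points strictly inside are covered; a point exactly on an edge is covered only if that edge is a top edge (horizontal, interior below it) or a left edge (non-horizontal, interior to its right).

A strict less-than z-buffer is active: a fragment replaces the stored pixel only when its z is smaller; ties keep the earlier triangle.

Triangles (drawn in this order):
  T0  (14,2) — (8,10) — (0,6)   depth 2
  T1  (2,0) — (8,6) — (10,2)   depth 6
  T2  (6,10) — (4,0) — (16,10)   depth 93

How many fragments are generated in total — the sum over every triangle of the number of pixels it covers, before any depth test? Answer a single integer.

T0:
  2·area = 88
  edge (14, 2)→(8, 10): d=(-6,8) right/bottom  bias=-1
  edge (8, 10)→(0, 6): d=(-8,-4) top-left  bias=+0
  edge (0, 6)→(14, 2): d=(14,-4) top-left  bias=+0
    (5,1)@(11, 3): e=[18,68,2] → #
    (6,1)@(13, 3): e=[2,76,10] → #
    (7,1)@(15, 3): e=[-14,84,18] → ·
    (2,2)@(5, 5): e=[54,28,6] → #
    (3,2)@(7, 5): e=[38,36,14] → #
    (4,2)@(9, 5): e=[22,44,22] → #
    (6,2)@(13, 5): e=[-10,60,38] → ·
    (1,3)@(3, 7): e=[58,4,26] → #
    (5,3)@(11, 7): e=[-6,36,58] → ·
    (1,4)@(3, 9): e=[46,-12,54] → ·
    (2,4)@(5, 9): e=[30,-4,62] → ·
    (3,4)@(7, 9): e=[14,4,70] → #
  covered (11 px):
    · · · · · · · · ·
    · · · · · # # · ·
    · · # # # # · · ·
    · # # # # · · · ·
    · · · # · · · · ·
    · · · · · · · · ·
    · · · · · · · · ·
T1:
  2·area = 36  (B↔C swapped to make it positive)
  edge (2, 0)→(10, 2): d=(8,2) right/bottom  bias=-1
  edge (10, 2)→(8, 6): d=(-2,4) right/bottom  bias=-1
  edge (8, 6)→(2, 0): d=(-6,-6) top-left  bias=+0
    (1,0)@(3, 1): e=[6,30,0] → #  [on edge]
    (2,0)@(5, 1): e=[2,22,12] → #
    (3,0)@(7, 1): e=[-2,14,24] → ·
    (1,1)@(3, 3): e=[22,26,-12] → ·
    (2,1)@(5, 3): e=[18,18,0] → #  [on edge]
    (3,1)@(7, 3): e=[14,10,12] → #
    (4,1)@(9, 3): e=[10,2,24] → #
    (5,1)@(11, 3): e=[6,-6,36] → ·
    (2,2)@(5, 5): e=[34,14,-12] → ·
    (3,2)@(7, 5): e=[30,6,0] → #  [on edge]
    (4,2)@(9, 5): e=[26,-2,12] → ·
    (3,3)@(7, 7): e=[46,2,-12] → ·
    (4,3)@(9, 7): e=[42,-6,0] → ·  [on edge]
    (5,4)@(11, 9): e=[54,-18,0] → ·  [on edge]
    (6,5)@(13, 11): e=[66,-30,0] → ·  [on edge]
    (7,6)@(15, 13): e=[78,-42,0] → ·  [on edge]
  covered (6 px):
    · # # · · · · · ·
    · · # # # · · · ·
    · · · # · · · · ·
    · · · · · · · · ·
    · · · · · · · · ·
    · · · · · · · · ·
    · · · · · · · · ·
T2:
  2·area = 100
  edge (6, 10)→(4, 0): d=(-2,-10) top-left  bias=+0
  edge (4, 0)→(16, 10): d=(12,10) right/bottom  bias=-1
  edge (16, 10)→(6, 10): d=(-10,0) right/bottom  bias=-1
    (2,0)@(5, 1): e=[8,2,90] → #
    (3,0)@(7, 1): e=[28,-18,90] → ·
    (2,1)@(5, 3): e=[4,26,70] → #
    (3,1)@(7, 3): e=[24,6,70] → #
    (4,1)@(9, 3): e=[44,-14,70] → ·
    (2,2)@(5, 5): e=[0,50,50] → #  [on edge]
    (4,2)@(9, 5): e=[40,10,50] → #
    (5,2)@(11, 5): e=[60,-10,50] → ·
    (2,3)@(5, 7): e=[-4,74,30] → ·
    (3,3)@(7, 7): e=[16,54,30] → #
    (5,3)@(11, 7): e=[56,14,30] → #
    (6,3)@(13, 7): e=[76,-6,30] → ·
  covered (13 px):
    · · # · · · · · ·
    · · # # · · · · ·
    · · # # # · · · ·
    · · · # # # · · ·
    · · · # # # # · ·
    · · · · · · · · ·
    · · · · · · · · ·

Final: 30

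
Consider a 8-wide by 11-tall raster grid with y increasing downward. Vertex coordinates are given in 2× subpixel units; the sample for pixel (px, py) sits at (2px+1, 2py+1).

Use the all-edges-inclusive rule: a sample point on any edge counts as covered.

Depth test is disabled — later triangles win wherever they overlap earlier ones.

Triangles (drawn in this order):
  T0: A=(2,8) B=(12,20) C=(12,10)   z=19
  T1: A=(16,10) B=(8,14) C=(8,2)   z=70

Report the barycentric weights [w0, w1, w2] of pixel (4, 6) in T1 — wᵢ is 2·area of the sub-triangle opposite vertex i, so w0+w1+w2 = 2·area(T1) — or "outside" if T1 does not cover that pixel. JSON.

T0:
  2·area = 100  (B↔C swapped to make it positive)
  edge (2, 8)→(12, 10): d=(10,2) inclusive
  edge (12, 10)→(12, 20): d=(0,10) inclusive
  edge (12, 20)→(2, 8): d=(-10,-12) inclusive
    (1,4)@(3, 9): e=[8,90,2] → █
    (2,4)@(5, 9): e=[4,70,26] → █
    (3,4)@(7, 9): e=[0,50,50] → █  [on edge]
    (4,4)@(9, 9): e=[-4,30,74] → ·
    (1,5)@(3, 11): e=[28,90,-18] → ·
    (2,5)@(5, 11): e=[24,70,6] → █
    (4,5)@(9, 11): e=[16,30,54] → █
    (5,5)@(11, 11): e=[12,10,78] → █
    (6,5)@(13, 11): e=[8,-10,102] → ·
    (2,6)@(5, 13): e=[44,70,-14] → ·
    (3,6)@(7, 13): e=[40,50,10] → █
    (6,6)@(13, 13): e=[28,-10,82] → ·
  covered (13 px):
    · · · · · · · ·
    · · · · · · · ·
    · · · · · · · ·
    · · · · · · · ·
    · █ █ █ · · · ·
    · · █ █ █ █ · ·
    · · · █ █ █ · ·
    · · · · █ █ · ·
    · · · · · █ · ·
    · · · · · · · ·
    · · · · · · · ·
T1:
  2·area = 96
  edge (16, 10)→(8, 14): d=(-8,4) inclusive
  edge (8, 14)→(8, 2): d=(0,-12) inclusive
  edge (8, 2)→(16, 10): d=(8,8) inclusive
    (3,0)@(7, 1): e=[108,-12,0] → ·  [on edge]
    (4,1)@(9, 3): e=[84,12,0] → █  [on edge]
    (5,1)@(11, 3): e=[76,36,-16] → ·
    (4,2)@(9, 5): e=[68,12,16] → █
    (5,2)@(11, 5): e=[60,36,0] → █  [on edge]
    (6,2)@(13, 5): e=[52,60,-16] → ·
    (4,3)@(9, 7): e=[52,12,32] → █
    (6,3)@(13, 7): e=[36,60,0] → █  [on edge]
    (7,3)@(15, 7): e=[28,84,-16] → ·
    (4,4)@(9, 9): e=[36,12,48] → █
    (7,4)@(15, 9): e=[12,84,0] → █  [on edge]
    (4,5)@(9, 11): e=[20,12,64] → █
  covered (14 px):
    · · · · · · · ·
    · · · · █ · · ·
    · · · · █ █ · ·
    · · · · █ █ █ ·
    · · · · █ █ █ █
    · · · · █ █ █ ·
    · · · · █ · · ·
    · · · · · · · ·
    · · · · · · · ·
    · · · · · · · ·
    · · · · · · · ·

Final: [12,80,4]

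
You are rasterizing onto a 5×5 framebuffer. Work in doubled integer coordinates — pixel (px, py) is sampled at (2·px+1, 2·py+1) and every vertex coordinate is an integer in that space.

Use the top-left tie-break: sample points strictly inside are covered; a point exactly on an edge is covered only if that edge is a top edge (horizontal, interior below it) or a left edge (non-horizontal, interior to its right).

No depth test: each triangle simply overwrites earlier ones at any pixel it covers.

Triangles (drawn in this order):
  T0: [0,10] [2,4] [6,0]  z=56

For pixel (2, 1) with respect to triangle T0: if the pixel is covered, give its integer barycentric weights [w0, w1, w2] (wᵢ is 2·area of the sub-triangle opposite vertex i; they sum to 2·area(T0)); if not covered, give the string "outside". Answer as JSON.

T0:
  2·area = 16
  edge (0, 10)→(2, 4): d=(2,-6) top-left  bias=+0
  edge (2, 4)→(6, 0): d=(4,-4) top-left  bias=+0
  edge (6, 0)→(0, 10): d=(-6,10) right/bottom  bias=-1
    (1,0)@(3, 1): e=[0,-8,24] → ·  [on edge]
    (2,0)@(5, 1): e=[12,0,4] → #  [on edge]
    (3,0)@(7, 1): e=[24,8,-16] → ·
    (1,1)@(3, 3): e=[4,0,12] → #  [on edge]
    (2,1)@(5, 3): e=[16,8,-8] → ·
    (0,2)@(1, 5): e=[-4,0,20] → ·  [on edge]
    (1,2)@(3, 5): e=[8,8,0] → ·  [on edge]
    (0,3)@(1, 7): e=[0,8,8] → #  [on edge]
    (1,3)@(3, 7): e=[12,16,-12] → ·
    (0,4)@(1, 9): e=[4,16,-4] → ·
  covered (3 px):
    · · # · ·
    · # · · ·
    · · · · ·
    # · · · ·
    · · · · ·

Result: "outside"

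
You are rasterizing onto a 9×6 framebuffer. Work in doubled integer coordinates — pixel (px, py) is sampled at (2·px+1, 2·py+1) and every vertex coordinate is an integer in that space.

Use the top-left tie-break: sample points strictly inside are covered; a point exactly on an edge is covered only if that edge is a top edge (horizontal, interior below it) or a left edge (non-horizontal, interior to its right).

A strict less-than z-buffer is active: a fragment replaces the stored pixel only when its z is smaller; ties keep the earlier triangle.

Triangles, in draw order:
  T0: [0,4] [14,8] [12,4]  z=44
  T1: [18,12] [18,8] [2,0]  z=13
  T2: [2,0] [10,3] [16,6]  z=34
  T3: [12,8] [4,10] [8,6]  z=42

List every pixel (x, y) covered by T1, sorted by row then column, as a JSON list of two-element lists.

T0:
  2·area = 48  (B↔C swapped to make it positive)
  edge (0, 4)→(12, 4): d=(12,0) top-left  bias=+0
  edge (12, 4)→(14, 8): d=(2,4) right/bottom  bias=-1
  edge (14, 8)→(0, 4): d=(-14,-4) top-left  bias=+0
    (2,2)@(5, 5): e=[12,30,6] → █
    (3,2)@(7, 5): e=[12,22,14] → █
    (4,2)@(9, 5): e=[12,14,22] → █
    (5,2)@(11, 5): e=[12,6,30] → █
    (6,2)@(13, 5): e=[12,-2,38] → ·
    (2,3)@(5, 7): e=[36,34,-22] → ·
    (3,3)@(7, 7): e=[36,26,-14] → ·
    (4,3)@(9, 7): e=[36,18,-6] → ·
    (5,3)@(11, 7): e=[36,10,2] → █
    (6,3)@(13, 7): e=[36,2,10] → █
    (7,3)@(15, 7): e=[36,-6,18] → ·
    (5,4)@(11, 9): e=[60,14,-26] → ·
  covered (6 px):
    · · · · · · · · ·
    · · · · · · · · ·
    · · █ █ █ █ · · ·
    · · · · · █ █ · ·
    · · · · · · · · ·
    · · · · · · · · ·
T1:
  2·area = 64  (B↔C swapped to make it positive)
  edge (18, 12)→(2, 0): d=(-16,-12) top-left  bias=+0
  edge (2, 0)→(18, 8): d=(16,8) right/bottom  bias=-1
  edge (18, 8)→(18, 12): d=(0,4) right/bottom  bias=-1
    (3,1)@(7, 3): e=[12,8,44] → █
    (4,1)@(9, 3): e=[36,-8,36] → ·
    (3,2)@(7, 5): e=[-20,40,44] → ·
    (4,2)@(9, 5): e=[4,24,36] → █
    (5,2)@(11, 5): e=[28,8,28] → █
    (6,2)@(13, 5): e=[52,-8,20] → ·
    (4,3)@(9, 7): e=[-28,56,36] → ·
    (5,3)@(11, 7): e=[-4,40,28] → ·
    (6,3)@(13, 7): e=[20,24,20] → █
    (7,3)@(15, 7): e=[44,8,12] → █
    (8,3)@(17, 7): e=[68,-8,4] → ·
    (6,4)@(13, 9): e=[-12,56,20] → ·
  covered (8 px):
    · · · · · · · · ·
    · · · █ · · · · ·
    · · · · █ █ · · ·
    · · · · · · █ █ ·
    · · · · · · · █ █
    · · · · · · · · █
T2:
  2·area = 6
  edge (2, 0)→(10, 3): d=(8,3) right/bottom  bias=-1
  edge (10, 3)→(16, 6): d=(6,3) right/bottom  bias=-1
  edge (16, 6)→(2, 0): d=(-14,-6) top-left  bias=+0
    (4,1)@(9, 3): e=[3,3,0] → █  [on edge]
    (5,1)@(11, 3): e=[-3,-3,12] → ·
    (4,2)@(9, 5): e=[19,15,-28] → ·
  covered (1 px):
    · · · · · · · · ·
    · · · · █ · · · ·
    · · · · · · · · ·
    · · · · · · · · ·
    · · · · · · · · ·
    · · · · · · · · ·
T3:
  2·area = 24
  edge (12, 8)→(4, 10): d=(-8,2) right/bottom  bias=-1
  edge (4, 10)→(8, 6): d=(4,-4) top-left  bias=+0
  edge (8, 6)→(12, 8): d=(4,2) right/bottom  bias=-1
    (6,0)@(13, 1): e=[54,0,-30] → ·  [on edge]
    (5,1)@(11, 3): e=[42,0,-18] → ·  [on edge]
    (4,2)@(9, 5): e=[30,0,-6] → ·  [on edge]
    (3,3)@(7, 7): e=[18,0,6] → █  [on edge]
    (4,3)@(9, 7): e=[14,8,2] → █
    (5,3)@(11, 7): e=[10,16,-2] → ·
    (2,4)@(5, 9): e=[6,0,18] → █  [on edge]
    (4,4)@(9, 9): e=[-2,16,10] → ·
    (1,5)@(3, 11): e=[-6,0,30] → ·  [on edge]
    (2,5)@(5, 11): e=[-10,8,26] → ·
    (3,5)@(7, 11): e=[-14,16,22] → ·
  covered (4 px):
    · · · · · · · · ·
    · · · · · · · · ·
    · · · · · · · · ·
    · · · █ █ · · · ·
    · · █ █ · · · · ·
    · · · · · · · · ·

Result: [[3,1],[4,2],[5,2],[6,3],[7,3],[7,4],[8,4],[8,5]]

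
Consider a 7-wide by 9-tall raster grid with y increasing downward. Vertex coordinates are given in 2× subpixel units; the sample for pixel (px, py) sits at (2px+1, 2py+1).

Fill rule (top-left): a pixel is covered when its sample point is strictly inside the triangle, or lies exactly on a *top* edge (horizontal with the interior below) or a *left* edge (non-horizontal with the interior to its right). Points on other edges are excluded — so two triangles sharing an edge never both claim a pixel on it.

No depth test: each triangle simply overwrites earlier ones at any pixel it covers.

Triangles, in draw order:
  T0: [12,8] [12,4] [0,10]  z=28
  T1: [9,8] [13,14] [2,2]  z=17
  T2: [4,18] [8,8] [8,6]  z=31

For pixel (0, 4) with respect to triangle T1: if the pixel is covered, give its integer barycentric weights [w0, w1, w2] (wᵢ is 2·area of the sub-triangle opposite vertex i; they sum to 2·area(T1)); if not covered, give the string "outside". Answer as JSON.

T0:
  2·area = 48  (B↔C swapped to make it positive)
  edge (12, 8)→(0, 10): d=(-12,2) right/bottom  bias=-1
  edge (0, 10)→(12, 4): d=(12,-6) top-left  bias=+0
  edge (12, 4)→(12, 8): d=(0,4) right/bottom  bias=-1
    (5,2)@(11, 5): e=[38,6,4] → X
    (6,2)@(13, 5): e=[34,18,-4] → .
    (3,3)@(7, 7): e=[22,6,20] → X
    (4,3)@(9, 7): e=[18,18,12] → X
    (6,3)@(13, 7): e=[10,42,-4] → .
    (1,4)@(3, 9): e=[6,6,36] → X
    (2,4)@(5, 9): e=[2,18,28] → X
    (3,4)@(7, 9): e=[-2,30,20] → .
    (4,4)@(9, 9): e=[-6,42,12] → .
    (5,4)@(11, 9): e=[-10,54,4] → .
    (1,5)@(3, 11): e=[-18,30,36] → .
    (2,5)@(5, 11): e=[-22,42,28] → .
  covered (6 px):
    . . . . . . .
    . . . . . . .
    . . . . . X .
    . . . X X X .
    . X X . . . .
    . . . . . . .
    . . . . . . .
    . . . . . . .
    . . . . . . .
T1:
  2·area = 18
  edge (9, 8)→(13, 14): d=(4,6) right/bottom  bias=-1
  edge (13, 14)→(2, 2): d=(-11,-12) top-left  bias=+0
  edge (2, 2)→(9, 8): d=(7,6) right/bottom  bias=-1
    (1,1)@(3, 3): e=[16,1,1] → X
    (2,1)@(5, 3): e=[4,25,-11] → .
    (1,2)@(3, 5): e=[24,-21,15] → .
    (2,2)@(5, 5): e=[12,3,3] → X
    (3,2)@(7, 5): e=[0,27,-9] → .  [on edge]
    (2,3)@(5, 7): e=[20,-19,17] → .
    (3,3)@(7, 7): e=[8,5,5] → X
    (4,3)@(9, 7): e=[-4,29,-7] → .
    (3,4)@(7, 9): e=[16,-17,19] → .
    (4,4)@(9, 9): e=[4,7,7] → X
    (5,4)@(11, 9): e=[-8,31,-5] → .
    (4,5)@(9, 11): e=[12,-15,21] → .
    (5,5)@(11, 11): e=[0,9,9] → .  [on edge]
  covered (4 px):
    . . . . . . .
    . X . . . . .
    . . X . . . .
    . . . X . . .
    . . . . X . .
    . . . . . . .
    . . . . . . .
    . . . . . . .
    . . . . . . .
T2:
  2·area = 8  (B↔C swapped to make it positive)
  edge (4, 18)→(8, 6): d=(4,-12) top-left  bias=+0
  edge (8, 6)→(8, 8): d=(0,2) right/bottom  bias=-1
  edge (8, 8)→(4, 18): d=(-4,10) right/bottom  bias=-1
    (4,1)@(9, 3): e=[0,-2,10] → .  [on edge]
    (3,4)@(7, 9): e=[0,2,6] → X  [on edge]
    (4,4)@(9, 9): e=[24,-2,-14] → .
    (3,5)@(7, 11): e=[8,2,-2] → .
    (2,7)@(5, 15): e=[0,6,2] → X  [on edge]
    (3,7)@(7, 15): e=[24,2,-18] → .
    (2,8)@(5, 17): e=[8,6,-6] → .
  covered (2 px):
    . . . . . . .
    . . . . . . .
    . . . . . . .
    . . . . . . .
    . . . X . . .
    . . . . . . .
    . . . . . . .
    . . X . . . .
    . . . . . . .

Result: "outside"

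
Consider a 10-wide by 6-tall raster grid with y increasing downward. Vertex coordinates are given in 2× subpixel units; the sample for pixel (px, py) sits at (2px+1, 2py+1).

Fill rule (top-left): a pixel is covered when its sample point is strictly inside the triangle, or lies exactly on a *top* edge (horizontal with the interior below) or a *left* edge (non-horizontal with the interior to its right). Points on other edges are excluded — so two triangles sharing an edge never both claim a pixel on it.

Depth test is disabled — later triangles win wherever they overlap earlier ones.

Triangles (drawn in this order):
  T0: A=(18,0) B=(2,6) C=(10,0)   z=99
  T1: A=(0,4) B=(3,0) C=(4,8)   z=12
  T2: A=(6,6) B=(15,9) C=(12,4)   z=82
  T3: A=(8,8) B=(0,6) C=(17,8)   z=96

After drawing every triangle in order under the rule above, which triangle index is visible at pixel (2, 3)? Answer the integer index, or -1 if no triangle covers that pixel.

T0:
  2·area = 48
  edge (18, 0)→(2, 6): d=(-16,6) right/bottom  bias=-1
  edge (2, 6)→(10, 0): d=(8,-6) top-left  bias=+0
  edge (10, 0)→(18, 0): d=(8,0) top-left  bias=+0
    (4,0)@(9, 1): e=[38,2,8] → #
    (5,0)@(11, 1): e=[26,14,8] → #
    (6,0)@(13, 1): e=[14,26,8] → #
    (7,0)@(15, 1): e=[2,38,8] → #
    (8,0)@(17, 1): e=[-10,50,8] → ·
    (3,1)@(7, 3): e=[18,6,24] → #
    (5,1)@(11, 3): e=[-6,30,24] → ·
    (6,1)@(13, 3): e=[-18,42,24] → ·
    (7,1)@(15, 3): e=[-30,54,24] → ·
    (3,2)@(7, 5): e=[-14,22,40] → ·
    (4,2)@(9, 5): e=[-26,34,40] → ·
  covered (6 px):
    · · · · # # # # · ·
    · · · # # · · · · ·
    · · · · · · · · · ·
    · · · · · · · · · ·
    · · · · · · · · · ·
    · · · · · · · · · ·
T1:
  2·area = 28
  edge (0, 4)→(3, 0): d=(3,-4) top-left  bias=+0
  edge (3, 0)→(4, 8): d=(1,8) right/bottom  bias=-1
  edge (4, 8)→(0, 4): d=(-4,-4) top-left  bias=+0
    (1,0)@(3, 1): e=[3,1,24] → #
    (2,0)@(5, 1): e=[11,-15,32] → ·
    (0,1)@(1, 3): e=[1,19,8] → #
    (2,1)@(5, 3): e=[17,-13,24] → ·
    (0,2)@(1, 5): e=[7,21,0] → #  [on edge]
    (2,2)@(5, 5): e=[23,-11,16] → ·
    (0,3)@(1, 7): e=[13,23,-8] → ·
    (1,3)@(3, 7): e=[21,7,0] → #  [on edge]
    (2,3)@(5, 7): e=[29,-9,8] → ·
    (1,4)@(3, 9): e=[27,9,-8] → ·
    (2,4)@(5, 9): e=[35,-7,0] → ·  [on edge]
    (3,5)@(7, 11): e=[49,-21,0] → ·  [on edge]
  covered (6 px):
    · # · · · · · · · ·
    # # · · · · · · · ·
    # # · · · · · · · ·
    · # · · · · · · · ·
    · · · · · · · · · ·
    · · · · · · · · · ·
T2:
  2·area = 36  (B↔C swapped to make it positive)
  edge (6, 6)→(12, 4): d=(6,-2) top-left  bias=+0
  edge (12, 4)→(15, 9): d=(3,5) right/bottom  bias=-1
  edge (15, 9)→(6, 6): d=(-9,-3) top-left  bias=+0
    (7,1)@(15, 3): e=[0,-18,54] → ·  [on edge]
    (1,2)@(3, 5): e=[-12,48,0] → ·  [on edge]
    (4,2)@(9, 5): e=[0,18,18] → #  [on edge]
    (5,2)@(11, 5): e=[4,8,24] → #
    (6,2)@(13, 5): e=[8,-2,30] → ·
    (1,3)@(3, 7): e=[0,54,-18] → ·  [on edge]
    (4,3)@(9, 7): e=[12,24,0] → #  [on edge]
    (6,3)@(13, 7): e=[20,4,12] → #
    (7,3)@(15, 7): e=[24,-6,18] → ·
    (4,4)@(9, 9): e=[24,30,-18] → ·
    (5,4)@(11, 9): e=[28,20,-12] → ·
    (6,4)@(13, 9): e=[32,10,-6] → ·
    (7,4)@(15, 9): e=[36,0,0] → ·  [on edge]
  covered (5 px):
    · · · · · · · · · ·
    · · · · · · · · · ·
    · · · · # # · · · ·
    · · · · # # # · · ·
    · · · · · · · · · ·
    · · · · · · · · · ·
T3:
  2·area = 18
  edge (8, 8)→(0, 6): d=(-8,-2) top-left  bias=+0
  edge (0, 6)→(17, 8): d=(17,2) right/bottom  bias=-1
  edge (17, 8)→(8, 8): d=(-9,0) right/bottom  bias=-1
    (2,3)@(5, 7): e=[2,7,9] → #
    (3,3)@(7, 7): e=[6,3,9] → #
    (4,3)@(9, 7): e=[10,-1,9] → ·
    (2,4)@(5, 9): e=[-14,41,-9] → ·
    (3,4)@(7, 9): e=[-10,37,-9] → ·
  covered (2 px):
    · · · · · · · · · ·
    · · · · · · · · · ·
    · · · · · · · · · ·
    · · # # · · · · · ·
    · · · · · · · · · ·
    · · · · · · · · · ·

Z-buffer (winner per pixel, '.' = empty):
  . 1 . . 0 0 0 0 . .
  1 1 . 0 0 . . . . .
  1 1 . . 2 2 . . . .
  . 1 3 3 2 2 2 . . .
  . . . . . . . . . .
  . . . . . . . . . .

Answer: 3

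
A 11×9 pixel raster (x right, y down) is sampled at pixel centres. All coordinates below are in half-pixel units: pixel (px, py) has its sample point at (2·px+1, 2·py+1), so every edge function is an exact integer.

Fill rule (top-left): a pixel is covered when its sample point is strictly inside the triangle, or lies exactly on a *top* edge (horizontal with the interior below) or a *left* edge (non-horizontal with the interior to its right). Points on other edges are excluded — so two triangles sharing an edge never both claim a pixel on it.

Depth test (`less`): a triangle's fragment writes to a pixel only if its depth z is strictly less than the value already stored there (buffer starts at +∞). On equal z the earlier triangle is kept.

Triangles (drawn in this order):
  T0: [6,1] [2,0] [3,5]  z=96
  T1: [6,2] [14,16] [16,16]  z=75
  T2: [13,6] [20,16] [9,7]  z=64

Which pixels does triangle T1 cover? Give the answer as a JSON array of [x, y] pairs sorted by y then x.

T0:
  2·area = 19  (B↔C swapped to make it positive)
  edge (6, 1)→(3, 5): d=(-3,4) right/bottom  bias=-1
  edge (3, 5)→(2, 0): d=(-1,-5) top-left  bias=+0
  edge (2, 0)→(6, 1): d=(4,1) right/bottom  bias=-1
    (1,0)@(3, 1): e=[12,4,3] → █
    (2,0)@(5, 1): e=[4,14,1] → █
    (3,0)@(7, 1): e=[-4,24,-1] → ·
    (1,1)@(3, 3): e=[6,2,11] → █
    (2,1)@(5, 3): e=[-2,12,9] → ·
    (1,2)@(3, 5): e=[0,0,19] → ·  [on edge]
    (2,7)@(5, 15): e=[-38,0,57] → ·  [on edge]
  covered (3 px):
    · █ █ · · · · · · · ·
    · █ · · · · · · · · ·
    · · · · · · · · · · ·
    · · · · · · · · · · ·
    · · · · · · · · · · ·
    · · · · · · · · · · ·
    · · · · · · · · · · ·
    · · · · · · · · · · ·
    · · · · · · · · · · ·
T1:
  2·area = 28  (B↔C swapped to make it positive)
  edge (6, 2)→(16, 16): d=(10,14) right/bottom  bias=-1
  edge (16, 16)→(14, 16): d=(-2,0) right/bottom  bias=-1
  edge (14, 16)→(6, 2): d=(-8,-14) top-left  bias=+0
    (4,3)@(9, 7): e=[8,18,2] → █
    (5,3)@(11, 7): e=[-20,18,30] → ·
    (4,4)@(9, 9): e=[28,14,-14] → ·
    (5,4)@(11, 9): e=[0,14,14] → ·  [on edge]
    (6,6)@(13, 13): e=[12,6,10] → █
    (7,6)@(15, 13): e=[-16,6,38] → ·
    (6,7)@(13, 15): e=[32,2,-6] → ·
    (7,7)@(15, 15): e=[4,2,22] → █
    (8,7)@(17, 15): e=[-24,2,50] → ·
    (7,8)@(15, 17): e=[24,-2,6] → ·
  covered (3 px):
    · · · · · · · · · · ·
    · · · · · · · · · · ·
    · · · · · · · · · · ·
    · · · · █ · · · · · ·
    · · · · · · · · · · ·
    · · · · · · · · · · ·
    · · · · · · █ · · · ·
    · · · · · · · █ · · ·
    · · · · · · · · · · ·
T2:
  2·area = 47
  edge (13, 6)→(20, 16): d=(7,10) right/bottom  bias=-1
  edge (20, 16)→(9, 7): d=(-11,-9) top-left  bias=+0
  edge (9, 7)→(13, 6): d=(4,-1) top-left  bias=+0
    (8,2)@(17, 5): e=[-47,94,0] → ·  [on edge]
    (4,3)@(9, 7): e=[47,0,0] → █  [on edge]
    (5,3)@(11, 7): e=[27,18,2] → █
    (6,3)@(13, 7): e=[7,36,4] → █
    (7,3)@(15, 7): e=[-13,54,6] → ·
    (0,4)@(1, 9): e=[141,-94,0] → ·  [on edge]
    (4,4)@(9, 9): e=[61,-22,8] → ·
    (5,4)@(11, 9): e=[41,-4,10] → ·
    (6,4)@(13, 9): e=[21,14,12] → █
    (7,4)@(15, 9): e=[1,32,14] → █
    (8,4)@(17, 9): e=[-19,50,16] → ·
    (6,5)@(13, 11): e=[35,-8,20] → ·
  covered (8 px):
    · · · · · · · · · · ·
    · · · · · · · · · · ·
    · · · · · · · · · · ·
    · · · · █ █ █ · · · ·
    · · · · · · █ █ · · ·
    · · · · · · · █ · · ·
    · · · · · · · · █ · ·
    · · · · · · · · · █ ·
    · · · · · · · · · · ·

Answer: [[4,3],[6,6],[7,7]]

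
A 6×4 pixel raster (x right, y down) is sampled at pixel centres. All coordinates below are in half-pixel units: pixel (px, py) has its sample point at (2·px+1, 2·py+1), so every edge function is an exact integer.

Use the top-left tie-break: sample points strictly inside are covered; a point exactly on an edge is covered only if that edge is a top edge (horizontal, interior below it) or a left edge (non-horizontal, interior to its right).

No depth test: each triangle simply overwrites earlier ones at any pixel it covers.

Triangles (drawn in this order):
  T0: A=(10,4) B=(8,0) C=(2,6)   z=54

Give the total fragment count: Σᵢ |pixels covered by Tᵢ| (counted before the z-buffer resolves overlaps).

T0:
  2·area = 36  (B↔C swapped to make it positive)
  edge (10, 4)→(2, 6): d=(-8,2) right/bottom  bias=-1
  edge (2, 6)→(8, 0): d=(6,-6) top-left  bias=+0
  edge (8, 0)→(10, 4): d=(2,4) right/bottom  bias=-1
    (3,0)@(7, 1): e=[30,0,6] → X  [on edge]
    (4,0)@(9, 1): e=[26,12,-2] → .
    (2,1)@(5, 3): e=[18,0,18] → X  [on edge]
    (4,1)@(9, 3): e=[10,24,2] → X
    (5,1)@(11, 3): e=[6,36,-6] → .
    (1,2)@(3, 5): e=[6,0,30] → X  [on edge]
    (3,2)@(7, 5): e=[-2,24,14] → .
    (4,2)@(9, 5): e=[-6,36,6] → .
    (0,3)@(1, 7): e=[-6,0,42] → .  [on edge]
    (1,3)@(3, 7): e=[-10,12,34] → .
    (2,3)@(5, 7): e=[-14,24,26] → .
  covered (6 px):
    . . . X . .
    . . X X X .
    . X X . . .
    . . . . . .

Result: 6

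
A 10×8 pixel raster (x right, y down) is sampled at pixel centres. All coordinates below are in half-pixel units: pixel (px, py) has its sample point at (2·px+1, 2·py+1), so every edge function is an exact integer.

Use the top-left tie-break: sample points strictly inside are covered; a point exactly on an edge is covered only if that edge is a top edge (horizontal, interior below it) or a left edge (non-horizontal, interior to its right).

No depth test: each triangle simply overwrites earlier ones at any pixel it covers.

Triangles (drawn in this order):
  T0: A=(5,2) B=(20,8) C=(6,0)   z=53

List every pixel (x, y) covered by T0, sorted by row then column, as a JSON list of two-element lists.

T0:
  2·area = 36  (B↔C swapped to make it positive)
  edge (5, 2)→(6, 0): d=(1,-2) top-left  bias=+0
  edge (6, 0)→(20, 8): d=(14,8) right/bottom  bias=-1
  edge (20, 8)→(5, 2): d=(-15,-6) top-left  bias=+0
    (3,0)@(7, 1): e=[3,6,27] → #
    (4,0)@(9, 1): e=[7,-10,39] → ·
    (3,1)@(7, 3): e=[5,34,-3] → ·
    (4,1)@(9, 3): e=[9,18,9] → #
    (5,1)@(11, 3): e=[13,2,21] → #
    (6,1)@(13, 3): e=[17,-14,33] → ·
    (4,2)@(9, 5): e=[11,46,-21] → ·
    (5,2)@(11, 5): e=[15,30,-9] → ·
    (6,2)@(13, 5): e=[19,14,3] → #
    (7,2)@(15, 5): e=[23,-2,15] → ·
    (6,3)@(13, 7): e=[21,42,-27] → ·
  covered (4 px):
    · · · # · · · · · ·
    · · · · # # · · · ·
    · · · · · · # · · ·
    · · · · · · · · · ·
    · · · · · · · · · ·
    · · · · · · · · · ·
    · · · · · · · · · ·
    · · · · · · · · · ·

Result: [[3,0],[4,1],[5,1],[6,2]]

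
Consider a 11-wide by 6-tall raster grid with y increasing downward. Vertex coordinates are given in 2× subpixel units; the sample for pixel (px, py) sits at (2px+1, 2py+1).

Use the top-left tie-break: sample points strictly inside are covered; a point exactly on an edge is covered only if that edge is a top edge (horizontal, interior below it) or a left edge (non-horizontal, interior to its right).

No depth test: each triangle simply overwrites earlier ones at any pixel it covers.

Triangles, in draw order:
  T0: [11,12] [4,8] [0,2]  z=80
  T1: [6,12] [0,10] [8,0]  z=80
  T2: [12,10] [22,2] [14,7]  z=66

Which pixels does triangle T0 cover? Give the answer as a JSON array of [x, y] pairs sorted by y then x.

T0:
  2·area = 26
  edge (11, 12)→(4, 8): d=(-7,-4) top-left  bias=+0
  edge (4, 8)→(0, 2): d=(-4,-6) top-left  bias=+0
  edge (0, 2)→(11, 12): d=(11,10) right/bottom  bias=-1
    (0,1)@(1, 3): e=[23,2,1] → █
    (1,1)@(3, 3): e=[31,14,-19] → ·
    (0,2)@(1, 5): e=[9,-6,23] → ·
    (1,2)@(3, 5): e=[17,6,3] → █
    (2,2)@(5, 5): e=[25,18,-17] → ·
    (1,3)@(3, 7): e=[3,-2,25] → ·
    (2,3)@(5, 7): e=[11,10,5] → █
    (3,3)@(7, 7): e=[19,22,-15] → ·
    (2,4)@(5, 9): e=[-3,2,27] → ·
    (3,4)@(7, 9): e=[5,14,7] → █
    (4,4)@(9, 9): e=[13,26,-13] → ·
    (3,5)@(7, 11): e=[-9,6,29] → ·
  covered (4 px):
    · · · · · · · · · · ·
    █ · · · · · · · · · ·
    · █ · · · · · · · · ·
    · · █ · · · · · · · ·
    · · · █ · · · · · · ·
    · · · · · · · · · · ·
T1:
  2·area = 76
  edge (6, 12)→(0, 10): d=(-6,-2) top-left  bias=+0
  edge (0, 10)→(8, 0): d=(8,-10) top-left  bias=+0
  edge (8, 0)→(6, 12): d=(-2,12) right/bottom  bias=-1
    (3,1)@(7, 3): e=[56,14,6] → █
    (4,1)@(9, 3): e=[60,34,-18] → ·
    (2,2)@(5, 5): e=[40,10,26] → █
    (4,2)@(9, 5): e=[48,50,-22] → ·
    (1,3)@(3, 7): e=[24,6,46] → █
    (3,3)@(7, 7): e=[32,46,-2] → ·
    (0,4)@(1, 9): e=[8,2,66] → █
    (3,4)@(7, 9): e=[20,62,-6] → ·
    (0,5)@(1, 11): e=[-4,18,62] → ·
    (1,5)@(3, 11): e=[0,38,38] → █  [on edge]
    (3,5)@(7, 11): e=[8,78,-10] → ·
  covered (10 px):
    · · · · · · · · · · ·
    · · · █ · · · · · · ·
    · · █ █ · · · · · · ·
    · █ █ · · · · · · · ·
    █ █ █ · · · · · · · ·
    · █ █ · · · · · · · ·
T2:
  2·area = 14  (B↔C swapped to make it positive)
  edge (12, 10)→(14, 7): d=(2,-3) top-left  bias=+0
  edge (14, 7)→(22, 2): d=(8,-5) top-left  bias=+0
  edge (22, 2)→(12, 10): d=(-10,8) right/bottom  bias=-1
    (7,3)@(15, 7): e=[3,5,6] → █
    (8,3)@(17, 7): e=[9,15,-10] → ·
    (6,4)@(13, 9): e=[1,11,2] → █
    (7,4)@(15, 9): e=[7,21,-14] → ·
    (6,5)@(13, 11): e=[5,27,-18] → ·
  covered (2 px):
    · · · · · · · · · · ·
    · · · · · · · · · · ·
    · · · · · · · · · · ·
    · · · · · · · █ · · ·
    · · · · · · █ · · · ·
    · · · · · · · · · · ·

Result: [[0,1],[1,2],[2,3],[3,4]]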